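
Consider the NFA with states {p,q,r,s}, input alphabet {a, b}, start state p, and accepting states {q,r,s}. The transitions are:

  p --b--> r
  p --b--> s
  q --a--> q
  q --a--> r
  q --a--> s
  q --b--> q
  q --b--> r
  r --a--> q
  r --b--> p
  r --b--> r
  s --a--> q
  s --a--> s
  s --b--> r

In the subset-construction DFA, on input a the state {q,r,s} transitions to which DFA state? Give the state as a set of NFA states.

δ(q,a) = {q,r,s}; δ(r,a) = {q}; δ(s,a) = {q,s}.
Union: {q,r,s}.

{q,r,s}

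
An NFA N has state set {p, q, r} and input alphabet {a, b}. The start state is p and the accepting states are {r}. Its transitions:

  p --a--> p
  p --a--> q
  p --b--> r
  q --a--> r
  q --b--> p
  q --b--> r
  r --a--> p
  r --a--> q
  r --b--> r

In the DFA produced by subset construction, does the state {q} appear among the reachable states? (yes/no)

Start state of the DFA: {p}.
{p} --a--> {p, q}  [new]
{p} --b--> {r}  [new]
{p, q} --a--> {p, q, r}  [new]
{p, q} --b--> {p, r}  [new]
{r} --a--> {p, q}  [seen]
{r} --b--> {r}  [seen]
{p, q, r} --a--> {p, q, r}  [seen]
{p, q, r} --b--> {p, r}  [seen]
{p, r} --a--> {p, q}  [seen]
{p, r} --b--> {r}  [seen]
Reachable DFA states: {p}, {p, q}, {r}, {p, q, r}, {p, r}.
{q} is not among them.

no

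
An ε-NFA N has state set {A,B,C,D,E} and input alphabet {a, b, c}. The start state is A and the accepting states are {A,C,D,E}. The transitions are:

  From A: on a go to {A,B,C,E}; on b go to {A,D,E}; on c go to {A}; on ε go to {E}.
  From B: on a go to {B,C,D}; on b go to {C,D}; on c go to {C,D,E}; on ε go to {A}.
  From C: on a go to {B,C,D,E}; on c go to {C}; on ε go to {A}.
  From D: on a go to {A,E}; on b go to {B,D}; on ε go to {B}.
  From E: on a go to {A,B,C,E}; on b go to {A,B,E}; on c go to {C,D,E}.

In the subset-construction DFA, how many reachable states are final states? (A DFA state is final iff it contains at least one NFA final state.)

Start state of the DFA: {A,E} (ε-closure of the NFA start).
{A,E} --a--> {A,B,C,E}  [new]
{A,E} --b--> {A,B,D,E}  [new]
{A,E} --c--> {A,B,C,D,E}  [new]
{A,B,C,E} --a--> {A,B,C,D,E}  [seen]
{A,B,C,E} --b--> {A,B,C,D,E}  [seen]
{A,B,C,E} --c--> {A,B,C,D,E}  [seen]
{A,B,D,E} --a--> {A,B,C,D,E}  [seen]
{A,B,D,E} --b--> {A,B,C,D,E}  [seen]
{A,B,D,E} --c--> {A,B,C,D,E}  [seen]
{A,B,C,D,E} --a--> {A,B,C,D,E}  [seen]
{A,B,C,D,E} --b--> {A,B,C,D,E}  [seen]
{A,B,C,D,E} --c--> {A,B,C,D,E}  [seen]
Reachable DFA states: {A,E}, {A,B,C,E}, {A,B,D,E}, {A,B,C,D,E}.
Accepting DFA states (contain an NFA accepting state): {A,E}, {A,B,C,E}, {A,B,D,E}, {A,B,C,D,E}.

4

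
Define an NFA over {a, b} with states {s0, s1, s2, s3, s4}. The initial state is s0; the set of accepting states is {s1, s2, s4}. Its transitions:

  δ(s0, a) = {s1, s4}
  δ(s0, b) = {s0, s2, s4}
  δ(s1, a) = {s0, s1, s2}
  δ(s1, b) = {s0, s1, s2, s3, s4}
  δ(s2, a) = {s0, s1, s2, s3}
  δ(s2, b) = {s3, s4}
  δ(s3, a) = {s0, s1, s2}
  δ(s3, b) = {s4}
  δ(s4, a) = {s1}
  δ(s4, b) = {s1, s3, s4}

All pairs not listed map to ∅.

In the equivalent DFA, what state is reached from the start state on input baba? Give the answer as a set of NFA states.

{s0, s1, s2, s3, s4}

Start: {s0}.
δ(s0,b) = {s0, s2, s4}.
Union: {s0, s2, s4}.
After b: {s0, s2, s4}.
δ(s0,a) = {s1, s4}; δ(s2,a) = {s0, s1, s2, s3}; δ(s4,a) = {s1}.
Union: {s0, s1, s2, s3, s4}.
After a: {s0, s1, s2, s3, s4}.
δ(s0,b) = {s0, s2, s4}; δ(s1,b) = {s0, s1, s2, s3, s4}; δ(s2,b) = {s3, s4}; δ(s3,b) = {s4}; δ(s4,b) = {s1, s3, s4}.
Union: {s0, s1, s2, s3, s4}.
After b: {s0, s1, s2, s3, s4}.
δ(s0,a) = {s1, s4}; δ(s1,a) = {s0, s1, s2}; δ(s2,a) = {s0, s1, s2, s3}; δ(s3,a) = {s0, s1, s2}; δ(s4,a) = {s1}.
Union: {s0, s1, s2, s3, s4}.
After a: {s0, s1, s2, s3, s4}.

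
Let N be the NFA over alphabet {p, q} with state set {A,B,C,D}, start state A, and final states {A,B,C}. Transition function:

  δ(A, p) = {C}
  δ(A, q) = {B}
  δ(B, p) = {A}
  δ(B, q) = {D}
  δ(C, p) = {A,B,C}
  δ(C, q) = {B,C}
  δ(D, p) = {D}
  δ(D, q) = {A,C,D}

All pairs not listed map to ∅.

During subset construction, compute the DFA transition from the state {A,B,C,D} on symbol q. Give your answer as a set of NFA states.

{A,B,C,D}

δ(A,q) = {B}; δ(B,q) = {D}; δ(C,q) = {B,C}; δ(D,q) = {A,C,D}.
Union: {A,B,C,D}.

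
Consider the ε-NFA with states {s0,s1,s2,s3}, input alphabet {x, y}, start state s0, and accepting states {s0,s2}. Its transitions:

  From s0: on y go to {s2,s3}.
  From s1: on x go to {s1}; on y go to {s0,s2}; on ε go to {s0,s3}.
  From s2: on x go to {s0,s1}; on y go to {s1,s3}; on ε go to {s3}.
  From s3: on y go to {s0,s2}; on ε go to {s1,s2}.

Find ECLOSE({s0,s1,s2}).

Begin with {s0,s1,s2}.
s1 →ε {s0,s3}; add s3.
ε-closure = {s0,s1,s2,s3}.

{s0,s1,s2,s3}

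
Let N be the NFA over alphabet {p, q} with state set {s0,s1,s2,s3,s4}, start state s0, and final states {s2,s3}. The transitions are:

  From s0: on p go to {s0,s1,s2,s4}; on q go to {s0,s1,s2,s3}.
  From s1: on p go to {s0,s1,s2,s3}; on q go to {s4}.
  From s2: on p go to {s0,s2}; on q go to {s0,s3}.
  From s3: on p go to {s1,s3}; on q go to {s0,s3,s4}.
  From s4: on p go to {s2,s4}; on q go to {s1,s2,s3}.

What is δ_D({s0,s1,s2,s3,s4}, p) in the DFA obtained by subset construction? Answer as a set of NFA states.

δ(s0,p) = {s0,s1,s2,s4}; δ(s1,p) = {s0,s1,s2,s3}; δ(s2,p) = {s0,s2}; δ(s3,p) = {s1,s3}; δ(s4,p) = {s2,s4}.
Union: {s0,s1,s2,s3,s4}.

{s0,s1,s2,s3,s4}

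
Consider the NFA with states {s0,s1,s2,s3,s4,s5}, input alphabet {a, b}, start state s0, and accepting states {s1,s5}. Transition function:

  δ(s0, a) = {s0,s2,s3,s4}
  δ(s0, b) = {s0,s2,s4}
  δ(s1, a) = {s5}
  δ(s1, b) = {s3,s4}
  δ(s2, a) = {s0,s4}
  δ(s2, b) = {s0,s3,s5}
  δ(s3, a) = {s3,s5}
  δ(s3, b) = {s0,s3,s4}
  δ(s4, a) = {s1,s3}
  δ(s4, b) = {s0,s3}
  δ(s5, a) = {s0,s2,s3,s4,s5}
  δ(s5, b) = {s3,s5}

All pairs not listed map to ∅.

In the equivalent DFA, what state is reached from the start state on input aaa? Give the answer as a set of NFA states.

{s0,s1,s2,s3,s4,s5}

Start: {s0}.
δ(s0,a) = {s0,s2,s3,s4}.
Union: {s0,s2,s3,s4}.
After a: {s0,s2,s3,s4}.
δ(s0,a) = {s0,s2,s3,s4}; δ(s2,a) = {s0,s4}; δ(s3,a) = {s3,s5}; δ(s4,a) = {s1,s3}.
Union: {s0,s1,s2,s3,s4,s5}.
After a: {s0,s1,s2,s3,s4,s5}.
δ(s0,a) = {s0,s2,s3,s4}; δ(s1,a) = {s5}; δ(s2,a) = {s0,s4}; δ(s3,a) = {s3,s5}; δ(s4,a) = {s1,s3}; δ(s5,a) = {s0,s2,s3,s4,s5}.
Union: {s0,s1,s2,s3,s4,s5}.
After a: {s0,s1,s2,s3,s4,s5}.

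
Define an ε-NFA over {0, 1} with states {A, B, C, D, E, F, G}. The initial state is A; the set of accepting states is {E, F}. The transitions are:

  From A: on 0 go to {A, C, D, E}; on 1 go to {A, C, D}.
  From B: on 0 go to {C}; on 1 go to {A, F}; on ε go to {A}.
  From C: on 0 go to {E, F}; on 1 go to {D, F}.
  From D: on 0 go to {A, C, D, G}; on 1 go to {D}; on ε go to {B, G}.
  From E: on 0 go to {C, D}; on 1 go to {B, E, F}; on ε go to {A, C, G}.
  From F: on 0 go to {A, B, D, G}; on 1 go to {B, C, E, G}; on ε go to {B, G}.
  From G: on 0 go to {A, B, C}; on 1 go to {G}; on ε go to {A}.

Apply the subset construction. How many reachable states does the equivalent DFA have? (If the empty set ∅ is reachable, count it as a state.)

Start state of the DFA: {A} (ε-closure of the NFA start).
{A} --0--> {A, B, C, D, E, G}  [new]
{A} --1--> {A, B, C, D, G}  [new]
{A, B, C, D, E, G} --0--> {A, B, C, D, E, F, G}  [new]
{A, B, C, D, E, G} --1--> {A, B, C, D, E, F, G}  [seen]
{A, B, C, D, G} --0--> {A, B, C, D, E, F, G}  [seen]
{A, B, C, D, G} --1--> {A, B, C, D, F, G}  [new]
{A, B, C, D, E, F, G} --0--> {A, B, C, D, E, F, G}  [seen]
{A, B, C, D, E, F, G} --1--> {A, B, C, D, E, F, G}  [seen]
{A, B, C, D, F, G} --0--> {A, B, C, D, E, F, G}  [seen]
{A, B, C, D, F, G} --1--> {A, B, C, D, E, F, G}  [seen]
Reachable DFA states: {A}, {A, B, C, D, E, G}, {A, B, C, D, G}, {A, B, C, D, E, F, G}, {A, B, C, D, F, G}.

5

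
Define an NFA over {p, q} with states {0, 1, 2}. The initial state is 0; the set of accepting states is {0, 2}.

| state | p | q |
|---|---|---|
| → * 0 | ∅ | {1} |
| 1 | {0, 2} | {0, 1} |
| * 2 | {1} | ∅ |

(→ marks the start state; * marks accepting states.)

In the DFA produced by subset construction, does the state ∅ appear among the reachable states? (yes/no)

yes

Start state of the DFA: {0}.
{0} --p--> ∅  [new]
{0} --q--> {1}  [new]
∅ --p--> ∅  [seen]
∅ --q--> ∅  [seen]
{1} --p--> {0, 2}  [new]
{1} --q--> {0, 1}  [new]
{0, 2} --p--> {1}  [seen]
{0, 2} --q--> {1}  [seen]
{0, 1} --p--> {0, 2}  [seen]
{0, 1} --q--> {0, 1}  [seen]
Reachable DFA states: {0}, ∅, {1}, {0, 2}, {0, 1}.
∅ is among them.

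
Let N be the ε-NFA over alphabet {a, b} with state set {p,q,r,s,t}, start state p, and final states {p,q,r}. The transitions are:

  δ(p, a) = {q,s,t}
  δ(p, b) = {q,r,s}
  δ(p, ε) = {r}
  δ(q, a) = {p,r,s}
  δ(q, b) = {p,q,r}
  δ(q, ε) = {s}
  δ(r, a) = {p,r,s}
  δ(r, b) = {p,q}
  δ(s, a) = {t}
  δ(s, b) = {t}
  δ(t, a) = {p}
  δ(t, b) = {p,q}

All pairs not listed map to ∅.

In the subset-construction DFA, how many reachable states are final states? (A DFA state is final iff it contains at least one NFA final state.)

Start state of the DFA: {p,r} (ε-closure of the NFA start).
{p,r} --a--> {p,q,r,s,t}  [new]
{p,r} --b--> {p,q,r,s}  [new]
{p,q,r,s,t} --a--> {p,q,r,s,t}  [seen]
{p,q,r,s,t} --b--> {p,q,r,s,t}  [seen]
{p,q,r,s} --a--> {p,q,r,s,t}  [seen]
{p,q,r,s} --b--> {p,q,r,s,t}  [seen]
Reachable DFA states: {p,r}, {p,q,r,s,t}, {p,q,r,s}.
Accepting DFA states (contain an NFA accepting state): {p,r}, {p,q,r,s,t}, {p,q,r,s}.

3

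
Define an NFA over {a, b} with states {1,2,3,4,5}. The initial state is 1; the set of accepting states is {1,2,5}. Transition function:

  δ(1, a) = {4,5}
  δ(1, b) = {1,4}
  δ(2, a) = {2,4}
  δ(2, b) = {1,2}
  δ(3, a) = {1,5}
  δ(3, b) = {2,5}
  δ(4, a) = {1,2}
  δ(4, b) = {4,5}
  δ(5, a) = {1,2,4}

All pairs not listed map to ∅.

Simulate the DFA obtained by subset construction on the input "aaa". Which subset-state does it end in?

Start: {1}.
δ(1,a) = {4,5}.
Union: {4,5}.
After a: {4,5}.
δ(4,a) = {1,2}; δ(5,a) = {1,2,4}.
Union: {1,2,4}.
After a: {1,2,4}.
δ(1,a) = {4,5}; δ(2,a) = {2,4}; δ(4,a) = {1,2}.
Union: {1,2,4,5}.
After a: {1,2,4,5}.

{1,2,4,5}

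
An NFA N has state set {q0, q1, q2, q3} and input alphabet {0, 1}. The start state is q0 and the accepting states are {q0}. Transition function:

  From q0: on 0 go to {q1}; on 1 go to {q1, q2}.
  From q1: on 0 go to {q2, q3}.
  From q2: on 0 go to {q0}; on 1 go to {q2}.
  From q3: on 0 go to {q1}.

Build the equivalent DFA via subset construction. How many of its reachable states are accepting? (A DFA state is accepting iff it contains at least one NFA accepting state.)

Start state of the DFA: {q0}.
{q0} --0--> {q1}  [new]
{q0} --1--> {q1, q2}  [new]
{q1} --0--> {q2, q3}  [new]
{q1} --1--> ∅  [new]
{q1, q2} --0--> {q0, q2, q3}  [new]
{q1, q2} --1--> {q2}  [new]
{q2, q3} --0--> {q0, q1}  [new]
{q2, q3} --1--> {q2}  [seen]
∅ --0--> ∅  [seen]
∅ --1--> ∅  [seen]
{q0, q2, q3} --0--> {q0, q1}  [seen]
{q0, q2, q3} --1--> {q1, q2}  [seen]
{q2} --0--> {q0}  [seen]
{q2} --1--> {q2}  [seen]
{q0, q1} --0--> {q1, q2, q3}  [new]
{q0, q1} --1--> {q1, q2}  [seen]
{q1, q2, q3} --0--> {q0, q1, q2, q3}  [new]
{q1, q2, q3} --1--> {q2}  [seen]
{q0, q1, q2, q3} --0--> {q0, q1, q2, q3}  [seen]
{q0, q1, q2, q3} --1--> {q1, q2}  [seen]
Reachable DFA states: {q0}, {q1}, {q1, q2}, {q2, q3}, ∅, {q0, q2, q3}, {q2}, {q0, q1}, {q1, q2, q3}, {q0, q1, q2, q3}.
Accepting DFA states (contain an NFA accepting state): {q0}, {q0, q2, q3}, {q0, q1}, {q0, q1, q2, q3}.

4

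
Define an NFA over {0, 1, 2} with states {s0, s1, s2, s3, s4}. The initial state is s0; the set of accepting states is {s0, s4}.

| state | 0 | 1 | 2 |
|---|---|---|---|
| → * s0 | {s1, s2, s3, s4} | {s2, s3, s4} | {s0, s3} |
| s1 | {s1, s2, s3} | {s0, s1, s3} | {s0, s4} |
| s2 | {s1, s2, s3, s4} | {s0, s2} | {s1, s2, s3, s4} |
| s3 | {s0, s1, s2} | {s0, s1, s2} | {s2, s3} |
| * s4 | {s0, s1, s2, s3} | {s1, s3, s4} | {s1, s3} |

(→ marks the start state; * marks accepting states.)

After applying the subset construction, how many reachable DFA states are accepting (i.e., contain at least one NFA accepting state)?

6

Start state of the DFA: {s0}.
{s0} --0--> {s1, s2, s3, s4}  [new]
{s0} --1--> {s2, s3, s4}  [new]
{s0} --2--> {s0, s3}  [new]
{s1, s2, s3, s4} --0--> {s0, s1, s2, s3, s4}  [new]
{s1, s2, s3, s4} --1--> {s0, s1, s2, s3, s4}  [seen]
{s1, s2, s3, s4} --2--> {s0, s1, s2, s3, s4}  [seen]
{s2, s3, s4} --0--> {s0, s1, s2, s3, s4}  [seen]
{s2, s3, s4} --1--> {s0, s1, s2, s3, s4}  [seen]
{s2, s3, s4} --2--> {s1, s2, s3, s4}  [seen]
{s0, s3} --0--> {s0, s1, s2, s3, s4}  [seen]
{s0, s3} --1--> {s0, s1, s2, s3, s4}  [seen]
{s0, s3} --2--> {s0, s2, s3}  [new]
{s0, s1, s2, s3, s4} --0--> {s0, s1, s2, s3, s4}  [seen]
{s0, s1, s2, s3, s4} --1--> {s0, s1, s2, s3, s4}  [seen]
{s0, s1, s2, s3, s4} --2--> {s0, s1, s2, s3, s4}  [seen]
{s0, s2, s3} --0--> {s0, s1, s2, s3, s4}  [seen]
{s0, s2, s3} --1--> {s0, s1, s2, s3, s4}  [seen]
{s0, s2, s3} --2--> {s0, s1, s2, s3, s4}  [seen]
Reachable DFA states: {s0}, {s1, s2, s3, s4}, {s2, s3, s4}, {s0, s3}, {s0, s1, s2, s3, s4}, {s0, s2, s3}.
Accepting DFA states (contain an NFA accepting state): {s0}, {s1, s2, s3, s4}, {s2, s3, s4}, {s0, s3}, {s0, s1, s2, s3, s4}, {s0, s2, s3}.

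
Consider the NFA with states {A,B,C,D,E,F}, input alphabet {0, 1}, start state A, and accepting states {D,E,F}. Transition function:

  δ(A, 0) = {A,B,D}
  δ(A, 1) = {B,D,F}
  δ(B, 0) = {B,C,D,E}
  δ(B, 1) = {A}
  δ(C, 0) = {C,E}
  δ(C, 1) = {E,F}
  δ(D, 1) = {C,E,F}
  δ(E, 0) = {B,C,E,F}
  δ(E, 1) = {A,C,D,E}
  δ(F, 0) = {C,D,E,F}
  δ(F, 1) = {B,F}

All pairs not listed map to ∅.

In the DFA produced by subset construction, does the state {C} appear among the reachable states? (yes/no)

Start state of the DFA: {A}.
{A} --0--> {A,B,D}  [new]
{A} --1--> {B,D,F}  [new]
{A,B,D} --0--> {A,B,C,D,E}  [new]
{A,B,D} --1--> {A,B,C,D,E,F}  [new]
{B,D,F} --0--> {B,C,D,E,F}  [new]
{B,D,F} --1--> {A,B,C,E,F}  [new]
{A,B,C,D,E} --0--> {A,B,C,D,E,F}  [seen]
{A,B,C,D,E} --1--> {A,B,C,D,E,F}  [seen]
{A,B,C,D,E,F} --0--> {A,B,C,D,E,F}  [seen]
{A,B,C,D,E,F} --1--> {A,B,C,D,E,F}  [seen]
{B,C,D,E,F} --0--> {B,C,D,E,F}  [seen]
{B,C,D,E,F} --1--> {A,B,C,D,E,F}  [seen]
{A,B,C,E,F} --0--> {A,B,C,D,E,F}  [seen]
{A,B,C,E,F} --1--> {A,B,C,D,E,F}  [seen]
Reachable DFA states: {A}, {A,B,D}, {B,D,F}, {A,B,C,D,E}, {A,B,C,D,E,F}, {B,C,D,E,F}, {A,B,C,E,F}.
{C} is not among them.

no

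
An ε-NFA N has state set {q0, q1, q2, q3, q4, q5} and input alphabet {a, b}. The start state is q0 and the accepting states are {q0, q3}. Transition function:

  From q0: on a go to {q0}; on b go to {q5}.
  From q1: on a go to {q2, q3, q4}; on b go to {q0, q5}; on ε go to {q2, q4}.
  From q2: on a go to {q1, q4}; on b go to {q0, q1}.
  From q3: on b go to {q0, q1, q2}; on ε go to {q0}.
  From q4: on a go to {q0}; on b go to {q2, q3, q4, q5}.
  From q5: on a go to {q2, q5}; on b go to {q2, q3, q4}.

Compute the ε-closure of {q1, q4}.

Begin with {q1, q4}.
q1 →ε {q2, q4}; add q2.
ε-closure = {q1, q2, q4}.

{q1, q2, q4}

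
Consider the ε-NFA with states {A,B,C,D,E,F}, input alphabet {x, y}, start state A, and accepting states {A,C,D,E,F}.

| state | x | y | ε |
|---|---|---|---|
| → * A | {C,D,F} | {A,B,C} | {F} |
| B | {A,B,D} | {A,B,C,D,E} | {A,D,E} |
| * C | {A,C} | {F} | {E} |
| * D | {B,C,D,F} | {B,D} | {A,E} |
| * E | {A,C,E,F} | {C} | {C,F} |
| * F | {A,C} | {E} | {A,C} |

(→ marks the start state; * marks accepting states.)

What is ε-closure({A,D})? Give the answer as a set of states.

Begin with {A,D}.
A →ε {F}; add F.
F →ε {A,C}; add C.
C →ε {E}; add E.
ε-closure = {A,C,D,E,F}.

{A,C,D,E,F}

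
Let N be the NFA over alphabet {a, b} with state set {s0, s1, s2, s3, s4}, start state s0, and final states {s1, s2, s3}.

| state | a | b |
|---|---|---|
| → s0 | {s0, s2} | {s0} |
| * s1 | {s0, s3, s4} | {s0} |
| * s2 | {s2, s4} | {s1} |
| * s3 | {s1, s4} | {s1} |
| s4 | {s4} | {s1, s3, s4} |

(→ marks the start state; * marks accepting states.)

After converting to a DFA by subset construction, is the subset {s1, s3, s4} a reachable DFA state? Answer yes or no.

no

Start state of the DFA: {s0}.
{s0} --a--> {s0, s2}  [new]
{s0} --b--> {s0}  [seen]
{s0, s2} --a--> {s0, s2, s4}  [new]
{s0, s2} --b--> {s0, s1}  [new]
{s0, s2, s4} --a--> {s0, s2, s4}  [seen]
{s0, s2, s4} --b--> {s0, s1, s3, s4}  [new]
{s0, s1} --a--> {s0, s2, s3, s4}  [new]
{s0, s1} --b--> {s0}  [seen]
{s0, s1, s3, s4} --a--> {s0, s1, s2, s3, s4}  [new]
{s0, s1, s3, s4} --b--> {s0, s1, s3, s4}  [seen]
{s0, s2, s3, s4} --a--> {s0, s1, s2, s4}  [new]
{s0, s2, s3, s4} --b--> {s0, s1, s3, s4}  [seen]
{s0, s1, s2, s3, s4} --a--> {s0, s1, s2, s3, s4}  [seen]
{s0, s1, s2, s3, s4} --b--> {s0, s1, s3, s4}  [seen]
{s0, s1, s2, s4} --a--> {s0, s2, s3, s4}  [seen]
{s0, s1, s2, s4} --b--> {s0, s1, s3, s4}  [seen]
Reachable DFA states: {s0}, {s0, s2}, {s0, s2, s4}, {s0, s1}, {s0, s1, s3, s4}, {s0, s2, s3, s4}, {s0, s1, s2, s3, s4}, {s0, s1, s2, s4}.
{s1, s3, s4} is not among them.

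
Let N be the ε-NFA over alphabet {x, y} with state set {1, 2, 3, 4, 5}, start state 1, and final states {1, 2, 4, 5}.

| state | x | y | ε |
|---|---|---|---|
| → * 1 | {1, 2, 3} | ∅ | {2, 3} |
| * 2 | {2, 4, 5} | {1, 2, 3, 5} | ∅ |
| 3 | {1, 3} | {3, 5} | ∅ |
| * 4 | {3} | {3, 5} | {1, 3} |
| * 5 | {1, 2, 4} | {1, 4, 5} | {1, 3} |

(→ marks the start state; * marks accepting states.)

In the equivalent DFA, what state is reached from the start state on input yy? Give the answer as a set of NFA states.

Start: {1, 2, 3}.
δ(1,y) = ∅; δ(2,y) = {1, 2, 3, 5}; δ(3,y) = {3, 5}.
Union: {1, 2, 3, 5}.
After y: {1, 2, 3, 5}.
δ(1,y) = ∅; δ(2,y) = {1, 2, 3, 5}; δ(3,y) = {3, 5}; δ(5,y) = {1, 4, 5}.
Union: {1, 2, 3, 4, 5}.
After y: {1, 2, 3, 4, 5}.

{1, 2, 3, 4, 5}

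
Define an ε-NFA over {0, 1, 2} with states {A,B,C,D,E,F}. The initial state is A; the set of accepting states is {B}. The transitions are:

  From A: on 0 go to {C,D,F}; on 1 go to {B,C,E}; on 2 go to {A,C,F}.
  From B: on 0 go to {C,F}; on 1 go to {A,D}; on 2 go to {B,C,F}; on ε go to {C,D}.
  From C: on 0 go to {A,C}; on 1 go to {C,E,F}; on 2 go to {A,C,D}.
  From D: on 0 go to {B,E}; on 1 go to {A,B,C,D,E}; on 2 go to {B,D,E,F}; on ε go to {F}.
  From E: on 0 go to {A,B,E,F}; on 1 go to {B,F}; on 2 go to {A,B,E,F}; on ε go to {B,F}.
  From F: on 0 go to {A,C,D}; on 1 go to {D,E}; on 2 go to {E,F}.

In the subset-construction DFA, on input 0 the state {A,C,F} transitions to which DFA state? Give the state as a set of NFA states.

δ(A,0) = {C,D,F}; δ(C,0) = {A,C}; δ(F,0) = {A,C,D}.
Union: {A,C,D,F}.

{A,C,D,F}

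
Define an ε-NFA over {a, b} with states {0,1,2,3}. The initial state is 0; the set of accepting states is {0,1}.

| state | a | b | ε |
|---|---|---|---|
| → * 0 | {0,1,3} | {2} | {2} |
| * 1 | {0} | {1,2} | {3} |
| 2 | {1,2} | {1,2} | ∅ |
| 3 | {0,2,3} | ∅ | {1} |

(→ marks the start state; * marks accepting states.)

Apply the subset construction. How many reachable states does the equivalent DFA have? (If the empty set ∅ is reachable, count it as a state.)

Start state of the DFA: {0,2} (ε-closure of the NFA start).
{0,2} --a--> {0,1,2,3}  [new]
{0,2} --b--> {1,2,3}  [new]
{0,1,2,3} --a--> {0,1,2,3}  [seen]
{0,1,2,3} --b--> {1,2,3}  [seen]
{1,2,3} --a--> {0,1,2,3}  [seen]
{1,2,3} --b--> {1,2,3}  [seen]
Reachable DFA states: {0,2}, {0,1,2,3}, {1,2,3}.

3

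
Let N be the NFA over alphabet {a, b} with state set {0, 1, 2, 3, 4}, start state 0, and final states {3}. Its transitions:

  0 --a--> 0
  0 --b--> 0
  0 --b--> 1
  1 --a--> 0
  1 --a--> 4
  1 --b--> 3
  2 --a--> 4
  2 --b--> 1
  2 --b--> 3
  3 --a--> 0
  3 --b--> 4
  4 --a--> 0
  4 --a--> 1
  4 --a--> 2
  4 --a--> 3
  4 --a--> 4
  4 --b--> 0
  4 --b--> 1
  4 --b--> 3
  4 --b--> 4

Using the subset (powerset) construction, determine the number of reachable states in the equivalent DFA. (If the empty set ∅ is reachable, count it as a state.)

6

Start state of the DFA: {0}.
{0} --a--> {0}  [seen]
{0} --b--> {0, 1}  [new]
{0, 1} --a--> {0, 4}  [new]
{0, 1} --b--> {0, 1, 3}  [new]
{0, 4} --a--> {0, 1, 2, 3, 4}  [new]
{0, 4} --b--> {0, 1, 3, 4}  [new]
{0, 1, 3} --a--> {0, 4}  [seen]
{0, 1, 3} --b--> {0, 1, 3, 4}  [seen]
{0, 1, 2, 3, 4} --a--> {0, 1, 2, 3, 4}  [seen]
{0, 1, 2, 3, 4} --b--> {0, 1, 3, 4}  [seen]
{0, 1, 3, 4} --a--> {0, 1, 2, 3, 4}  [seen]
{0, 1, 3, 4} --b--> {0, 1, 3, 4}  [seen]
Reachable DFA states: {0}, {0, 1}, {0, 4}, {0, 1, 3}, {0, 1, 2, 3, 4}, {0, 1, 3, 4}.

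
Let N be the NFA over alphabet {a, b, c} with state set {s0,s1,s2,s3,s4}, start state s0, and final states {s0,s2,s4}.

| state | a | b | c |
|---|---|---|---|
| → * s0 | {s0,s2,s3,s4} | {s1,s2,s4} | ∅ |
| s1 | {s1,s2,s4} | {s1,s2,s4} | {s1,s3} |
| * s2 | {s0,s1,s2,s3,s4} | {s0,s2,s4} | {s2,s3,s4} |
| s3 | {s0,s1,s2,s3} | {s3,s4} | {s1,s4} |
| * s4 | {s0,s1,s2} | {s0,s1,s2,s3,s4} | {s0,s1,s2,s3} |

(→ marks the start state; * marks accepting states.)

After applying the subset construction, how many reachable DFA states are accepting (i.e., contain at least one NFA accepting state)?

4

Start state of the DFA: {s0}.
{s0} --a--> {s0,s2,s3,s4}  [new]
{s0} --b--> {s1,s2,s4}  [new]
{s0} --c--> ∅  [new]
{s0,s2,s3,s4} --a--> {s0,s1,s2,s3,s4}  [new]
{s0,s2,s3,s4} --b--> {s0,s1,s2,s3,s4}  [seen]
{s0,s2,s3,s4} --c--> {s0,s1,s2,s3,s4}  [seen]
{s1,s2,s4} --a--> {s0,s1,s2,s3,s4}  [seen]
{s1,s2,s4} --b--> {s0,s1,s2,s3,s4}  [seen]
{s1,s2,s4} --c--> {s0,s1,s2,s3,s4}  [seen]
∅ --a--> ∅  [seen]
∅ --b--> ∅  [seen]
∅ --c--> ∅  [seen]
{s0,s1,s2,s3,s4} --a--> {s0,s1,s2,s3,s4}  [seen]
{s0,s1,s2,s3,s4} --b--> {s0,s1,s2,s3,s4}  [seen]
{s0,s1,s2,s3,s4} --c--> {s0,s1,s2,s3,s4}  [seen]
Reachable DFA states: {s0}, {s0,s2,s3,s4}, {s1,s2,s4}, ∅, {s0,s1,s2,s3,s4}.
Accepting DFA states (contain an NFA accepting state): {s0}, {s0,s2,s3,s4}, {s1,s2,s4}, {s0,s1,s2,s3,s4}.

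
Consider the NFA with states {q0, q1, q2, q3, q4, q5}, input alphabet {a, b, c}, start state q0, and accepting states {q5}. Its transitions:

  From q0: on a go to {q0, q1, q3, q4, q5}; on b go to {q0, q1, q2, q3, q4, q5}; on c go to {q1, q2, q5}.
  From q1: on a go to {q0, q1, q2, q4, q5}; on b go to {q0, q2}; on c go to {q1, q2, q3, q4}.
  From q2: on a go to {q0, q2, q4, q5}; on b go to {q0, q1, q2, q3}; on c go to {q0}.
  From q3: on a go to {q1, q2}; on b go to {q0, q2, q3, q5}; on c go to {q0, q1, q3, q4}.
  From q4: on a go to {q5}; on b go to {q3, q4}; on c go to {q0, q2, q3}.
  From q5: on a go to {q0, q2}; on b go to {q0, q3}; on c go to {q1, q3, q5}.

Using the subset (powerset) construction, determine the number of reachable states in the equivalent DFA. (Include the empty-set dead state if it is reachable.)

6

Start state of the DFA: {q0}.
{q0} --a--> {q0, q1, q3, q4, q5}  [new]
{q0} --b--> {q0, q1, q2, q3, q4, q5}  [new]
{q0} --c--> {q1, q2, q5}  [new]
{q0, q1, q3, q4, q5} --a--> {q0, q1, q2, q3, q4, q5}  [seen]
{q0, q1, q3, q4, q5} --b--> {q0, q1, q2, q3, q4, q5}  [seen]
{q0, q1, q3, q4, q5} --c--> {q0, q1, q2, q3, q4, q5}  [seen]
{q0, q1, q2, q3, q4, q5} --a--> {q0, q1, q2, q3, q4, q5}  [seen]
{q0, q1, q2, q3, q4, q5} --b--> {q0, q1, q2, q3, q4, q5}  [seen]
{q0, q1, q2, q3, q4, q5} --c--> {q0, q1, q2, q3, q4, q5}  [seen]
{q1, q2, q5} --a--> {q0, q1, q2, q4, q5}  [new]
{q1, q2, q5} --b--> {q0, q1, q2, q3}  [new]
{q1, q2, q5} --c--> {q0, q1, q2, q3, q4, q5}  [seen]
{q0, q1, q2, q4, q5} --a--> {q0, q1, q2, q3, q4, q5}  [seen]
{q0, q1, q2, q4, q5} --b--> {q0, q1, q2, q3, q4, q5}  [seen]
{q0, q1, q2, q4, q5} --c--> {q0, q1, q2, q3, q4, q5}  [seen]
{q0, q1, q2, q3} --a--> {q0, q1, q2, q3, q4, q5}  [seen]
{q0, q1, q2, q3} --b--> {q0, q1, q2, q3, q4, q5}  [seen]
{q0, q1, q2, q3} --c--> {q0, q1, q2, q3, q4, q5}  [seen]
Reachable DFA states: {q0}, {q0, q1, q3, q4, q5}, {q0, q1, q2, q3, q4, q5}, {q1, q2, q5}, {q0, q1, q2, q4, q5}, {q0, q1, q2, q3}.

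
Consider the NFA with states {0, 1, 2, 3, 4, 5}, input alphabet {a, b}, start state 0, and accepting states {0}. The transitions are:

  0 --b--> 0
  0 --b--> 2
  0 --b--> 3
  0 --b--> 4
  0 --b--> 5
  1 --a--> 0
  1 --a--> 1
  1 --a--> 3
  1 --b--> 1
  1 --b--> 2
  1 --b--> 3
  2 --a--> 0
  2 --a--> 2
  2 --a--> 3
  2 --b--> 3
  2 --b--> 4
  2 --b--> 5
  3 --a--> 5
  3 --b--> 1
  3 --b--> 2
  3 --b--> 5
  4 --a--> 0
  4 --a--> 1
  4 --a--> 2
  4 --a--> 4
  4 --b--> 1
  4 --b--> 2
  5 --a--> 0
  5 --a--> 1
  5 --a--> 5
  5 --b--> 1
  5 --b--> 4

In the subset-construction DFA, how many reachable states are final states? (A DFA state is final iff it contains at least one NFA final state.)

Start state of the DFA: {0}.
{0} --a--> ∅  [new]
{0} --b--> {0, 2, 3, 4, 5}  [new]
∅ --a--> ∅  [seen]
∅ --b--> ∅  [seen]
{0, 2, 3, 4, 5} --a--> {0, 1, 2, 3, 4, 5}  [new]
{0, 2, 3, 4, 5} --b--> {0, 1, 2, 3, 4, 5}  [seen]
{0, 1, 2, 3, 4, 5} --a--> {0, 1, 2, 3, 4, 5}  [seen]
{0, 1, 2, 3, 4, 5} --b--> {0, 1, 2, 3, 4, 5}  [seen]
Reachable DFA states: {0}, ∅, {0, 2, 3, 4, 5}, {0, 1, 2, 3, 4, 5}.
Accepting DFA states (contain an NFA accepting state): {0}, {0, 2, 3, 4, 5}, {0, 1, 2, 3, 4, 5}.

3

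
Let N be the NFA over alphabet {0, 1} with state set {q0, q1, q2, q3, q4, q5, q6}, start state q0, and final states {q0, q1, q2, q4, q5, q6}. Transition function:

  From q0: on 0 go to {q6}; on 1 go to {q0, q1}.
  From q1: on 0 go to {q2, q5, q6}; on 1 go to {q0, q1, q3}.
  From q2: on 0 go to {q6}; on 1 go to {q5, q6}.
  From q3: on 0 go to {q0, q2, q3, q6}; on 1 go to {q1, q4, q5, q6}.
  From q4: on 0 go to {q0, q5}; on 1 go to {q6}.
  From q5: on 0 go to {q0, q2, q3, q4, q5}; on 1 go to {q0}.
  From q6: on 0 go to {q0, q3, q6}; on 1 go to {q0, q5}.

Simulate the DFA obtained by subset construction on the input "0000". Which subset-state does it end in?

{q0, q2, q3, q6}

Start: {q0}.
δ(q0,0) = {q6}.
Union: {q6}.
After 0: {q6}.
δ(q6,0) = {q0, q3, q6}.
Union: {q0, q3, q6}.
After 0: {q0, q3, q6}.
δ(q0,0) = {q6}; δ(q3,0) = {q0, q2, q3, q6}; δ(q6,0) = {q0, q3, q6}.
Union: {q0, q2, q3, q6}.
After 0: {q0, q2, q3, q6}.
δ(q0,0) = {q6}; δ(q2,0) = {q6}; δ(q3,0) = {q0, q2, q3, q6}; δ(q6,0) = {q0, q3, q6}.
Union: {q0, q2, q3, q6}.
After 0: {q0, q2, q3, q6}.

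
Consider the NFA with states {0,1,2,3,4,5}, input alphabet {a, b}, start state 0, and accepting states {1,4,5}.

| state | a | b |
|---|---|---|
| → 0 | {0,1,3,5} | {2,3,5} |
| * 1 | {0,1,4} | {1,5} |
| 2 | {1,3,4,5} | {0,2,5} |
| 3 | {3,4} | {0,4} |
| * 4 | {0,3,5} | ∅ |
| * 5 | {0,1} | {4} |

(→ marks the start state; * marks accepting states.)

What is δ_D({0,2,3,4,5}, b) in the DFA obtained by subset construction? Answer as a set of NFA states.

δ(0,b) = {2,3,5}; δ(2,b) = {0,2,5}; δ(3,b) = {0,4}; δ(4,b) = ∅; δ(5,b) = {4}.
Union: {0,2,3,4,5}.

{0,2,3,4,5}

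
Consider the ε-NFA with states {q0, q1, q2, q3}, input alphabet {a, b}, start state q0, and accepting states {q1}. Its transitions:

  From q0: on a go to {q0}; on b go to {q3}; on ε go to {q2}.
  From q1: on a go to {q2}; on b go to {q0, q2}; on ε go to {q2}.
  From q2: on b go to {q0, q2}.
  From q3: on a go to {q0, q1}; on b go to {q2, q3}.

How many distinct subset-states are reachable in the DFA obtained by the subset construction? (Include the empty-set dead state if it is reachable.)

Start state of the DFA: {q0, q2} (ε-closure of the NFA start).
{q0, q2} --a--> {q0, q2}  [seen]
{q0, q2} --b--> {q0, q2, q3}  [new]
{q0, q2, q3} --a--> {q0, q1, q2}  [new]
{q0, q2, q3} --b--> {q0, q2, q3}  [seen]
{q0, q1, q2} --a--> {q0, q2}  [seen]
{q0, q1, q2} --b--> {q0, q2, q3}  [seen]
Reachable DFA states: {q0, q2}, {q0, q2, q3}, {q0, q1, q2}.

3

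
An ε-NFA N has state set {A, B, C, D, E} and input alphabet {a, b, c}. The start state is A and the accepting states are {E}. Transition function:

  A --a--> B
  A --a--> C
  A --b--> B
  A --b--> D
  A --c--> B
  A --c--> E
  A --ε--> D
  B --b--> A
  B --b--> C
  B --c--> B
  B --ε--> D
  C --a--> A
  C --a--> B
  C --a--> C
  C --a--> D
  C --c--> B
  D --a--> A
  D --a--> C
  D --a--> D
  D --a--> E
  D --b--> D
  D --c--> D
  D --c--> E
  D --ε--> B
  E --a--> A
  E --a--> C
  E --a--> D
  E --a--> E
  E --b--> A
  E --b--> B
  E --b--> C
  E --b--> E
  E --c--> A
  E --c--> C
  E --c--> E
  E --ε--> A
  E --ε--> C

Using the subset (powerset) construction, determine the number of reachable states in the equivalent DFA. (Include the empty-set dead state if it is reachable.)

Start state of the DFA: {A, B, D} (ε-closure of the NFA start).
{A, B, D} --a--> {A, B, C, D, E}  [new]
{A, B, D} --b--> {A, B, C, D}  [new]
{A, B, D} --c--> {A, B, C, D, E}  [seen]
{A, B, C, D, E} --a--> {A, B, C, D, E}  [seen]
{A, B, C, D, E} --b--> {A, B, C, D, E}  [seen]
{A, B, C, D, E} --c--> {A, B, C, D, E}  [seen]
{A, B, C, D} --a--> {A, B, C, D, E}  [seen]
{A, B, C, D} --b--> {A, B, C, D}  [seen]
{A, B, C, D} --c--> {A, B, C, D, E}  [seen]
Reachable DFA states: {A, B, D}, {A, B, C, D, E}, {A, B, C, D}.

3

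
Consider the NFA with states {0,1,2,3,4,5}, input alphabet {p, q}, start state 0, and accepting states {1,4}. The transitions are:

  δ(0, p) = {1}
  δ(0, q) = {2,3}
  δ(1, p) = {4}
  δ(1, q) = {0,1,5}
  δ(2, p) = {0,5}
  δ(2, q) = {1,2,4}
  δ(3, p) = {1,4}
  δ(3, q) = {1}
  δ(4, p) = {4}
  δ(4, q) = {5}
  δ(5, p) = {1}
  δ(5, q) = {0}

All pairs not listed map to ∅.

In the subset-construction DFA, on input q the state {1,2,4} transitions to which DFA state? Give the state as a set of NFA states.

{0,1,2,4,5}

δ(1,q) = {0,1,5}; δ(2,q) = {1,2,4}; δ(4,q) = {5}.
Union: {0,1,2,4,5}.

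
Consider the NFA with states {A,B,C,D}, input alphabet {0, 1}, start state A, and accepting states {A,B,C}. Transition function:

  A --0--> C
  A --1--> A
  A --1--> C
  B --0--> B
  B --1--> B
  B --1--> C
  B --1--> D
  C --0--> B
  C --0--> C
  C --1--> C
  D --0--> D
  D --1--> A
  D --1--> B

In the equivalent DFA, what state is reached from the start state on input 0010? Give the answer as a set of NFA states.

{B,C,D}

Start: {A}.
δ(A,0) = {C}.
Union: {C}.
After 0: {C}.
δ(C,0) = {B,C}.
Union: {B,C}.
After 0: {B,C}.
δ(B,1) = {B,C,D}; δ(C,1) = {C}.
Union: {B,C,D}.
After 1: {B,C,D}.
δ(B,0) = {B}; δ(C,0) = {B,C}; δ(D,0) = {D}.
Union: {B,C,D}.
After 0: {B,C,D}.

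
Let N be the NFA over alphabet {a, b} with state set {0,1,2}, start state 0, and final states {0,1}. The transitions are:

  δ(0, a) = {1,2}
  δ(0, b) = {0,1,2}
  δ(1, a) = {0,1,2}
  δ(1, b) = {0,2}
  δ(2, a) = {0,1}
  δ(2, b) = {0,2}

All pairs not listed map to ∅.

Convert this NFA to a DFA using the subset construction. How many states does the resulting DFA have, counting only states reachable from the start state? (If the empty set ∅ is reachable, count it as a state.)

Start state of the DFA: {0}.
{0} --a--> {1,2}  [new]
{0} --b--> {0,1,2}  [new]
{1,2} --a--> {0,1,2}  [seen]
{1,2} --b--> {0,2}  [new]
{0,1,2} --a--> {0,1,2}  [seen]
{0,1,2} --b--> {0,1,2}  [seen]
{0,2} --a--> {0,1,2}  [seen]
{0,2} --b--> {0,1,2}  [seen]
Reachable DFA states: {0}, {1,2}, {0,1,2}, {0,2}.

4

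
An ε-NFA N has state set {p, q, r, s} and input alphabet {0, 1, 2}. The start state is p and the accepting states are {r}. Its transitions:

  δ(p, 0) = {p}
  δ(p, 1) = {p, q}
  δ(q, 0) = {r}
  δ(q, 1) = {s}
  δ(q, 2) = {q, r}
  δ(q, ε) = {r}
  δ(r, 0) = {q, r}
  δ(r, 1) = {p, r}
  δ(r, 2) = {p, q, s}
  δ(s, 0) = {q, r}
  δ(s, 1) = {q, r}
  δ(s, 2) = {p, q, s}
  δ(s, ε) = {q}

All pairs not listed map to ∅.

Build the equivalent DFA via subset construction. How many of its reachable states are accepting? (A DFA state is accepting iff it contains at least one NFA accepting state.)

2

Start state of the DFA: {p} (ε-closure of the NFA start).
{p} --0--> {p}  [seen]
{p} --1--> {p, q, r}  [new]
{p} --2--> ∅  [new]
{p, q, r} --0--> {p, q, r}  [seen]
{p, q, r} --1--> {p, q, r, s}  [new]
{p, q, r} --2--> {p, q, r, s}  [seen]
∅ --0--> ∅  [seen]
∅ --1--> ∅  [seen]
∅ --2--> ∅  [seen]
{p, q, r, s} --0--> {p, q, r}  [seen]
{p, q, r, s} --1--> {p, q, r, s}  [seen]
{p, q, r, s} --2--> {p, q, r, s}  [seen]
Reachable DFA states: {p}, {p, q, r}, ∅, {p, q, r, s}.
Accepting DFA states (contain an NFA accepting state): {p, q, r}, {p, q, r, s}.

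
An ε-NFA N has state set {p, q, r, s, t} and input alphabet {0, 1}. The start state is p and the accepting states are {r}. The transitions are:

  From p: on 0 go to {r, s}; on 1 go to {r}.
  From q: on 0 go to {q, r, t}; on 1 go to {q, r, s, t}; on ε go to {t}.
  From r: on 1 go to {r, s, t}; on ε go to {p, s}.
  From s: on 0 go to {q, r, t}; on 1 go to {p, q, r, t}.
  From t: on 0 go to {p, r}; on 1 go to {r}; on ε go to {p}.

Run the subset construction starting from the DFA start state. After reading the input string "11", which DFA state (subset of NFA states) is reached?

Start: {p}.
δ(p,1) = {r}.
Union: {r}.
ε-closure gives {p, r, s}.
After 1: {p, r, s}.
δ(p,1) = {r}; δ(r,1) = {r, s, t}; δ(s,1) = {p, q, r, t}.
Union: {p, q, r, s, t}.
After 1: {p, q, r, s, t}.

{p, q, r, s, t}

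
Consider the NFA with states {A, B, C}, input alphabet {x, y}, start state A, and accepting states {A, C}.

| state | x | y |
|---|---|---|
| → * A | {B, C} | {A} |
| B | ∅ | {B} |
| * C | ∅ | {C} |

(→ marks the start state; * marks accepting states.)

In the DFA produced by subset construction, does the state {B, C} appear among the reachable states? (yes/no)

Start state of the DFA: {A}.
{A} --x--> {B, C}  [new]
{A} --y--> {A}  [seen]
{B, C} --x--> ∅  [new]
{B, C} --y--> {B, C}  [seen]
∅ --x--> ∅  [seen]
∅ --y--> ∅  [seen]
Reachable DFA states: {A}, {B, C}, ∅.
{B, C} is among them.

yes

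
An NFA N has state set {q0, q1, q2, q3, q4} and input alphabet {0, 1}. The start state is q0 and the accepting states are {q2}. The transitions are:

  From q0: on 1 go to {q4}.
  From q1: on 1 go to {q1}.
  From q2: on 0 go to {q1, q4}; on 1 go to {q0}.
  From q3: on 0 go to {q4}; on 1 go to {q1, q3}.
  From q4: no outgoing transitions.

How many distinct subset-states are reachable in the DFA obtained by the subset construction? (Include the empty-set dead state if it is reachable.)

Start state of the DFA: {q0}.
{q0} --0--> ∅  [new]
{q0} --1--> {q4}  [new]
∅ --0--> ∅  [seen]
∅ --1--> ∅  [seen]
{q4} --0--> ∅  [seen]
{q4} --1--> ∅  [seen]
Reachable DFA states: {q0}, ∅, {q4}.

3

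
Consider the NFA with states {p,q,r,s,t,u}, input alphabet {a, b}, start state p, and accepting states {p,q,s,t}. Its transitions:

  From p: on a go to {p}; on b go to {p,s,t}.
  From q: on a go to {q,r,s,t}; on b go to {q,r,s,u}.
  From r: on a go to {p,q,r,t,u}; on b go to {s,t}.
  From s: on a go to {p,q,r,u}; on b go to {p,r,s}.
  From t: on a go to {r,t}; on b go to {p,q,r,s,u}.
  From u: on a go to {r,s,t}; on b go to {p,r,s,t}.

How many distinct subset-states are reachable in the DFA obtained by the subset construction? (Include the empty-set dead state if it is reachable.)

Start state of the DFA: {p}.
{p} --a--> {p}  [seen]
{p} --b--> {p,s,t}  [new]
{p,s,t} --a--> {p,q,r,t,u}  [new]
{p,s,t} --b--> {p,q,r,s,t,u}  [new]
{p,q,r,t,u} --a--> {p,q,r,s,t,u}  [seen]
{p,q,r,t,u} --b--> {p,q,r,s,t,u}  [seen]
{p,q,r,s,t,u} --a--> {p,q,r,s,t,u}  [seen]
{p,q,r,s,t,u} --b--> {p,q,r,s,t,u}  [seen]
Reachable DFA states: {p}, {p,s,t}, {p,q,r,t,u}, {p,q,r,s,t,u}.

4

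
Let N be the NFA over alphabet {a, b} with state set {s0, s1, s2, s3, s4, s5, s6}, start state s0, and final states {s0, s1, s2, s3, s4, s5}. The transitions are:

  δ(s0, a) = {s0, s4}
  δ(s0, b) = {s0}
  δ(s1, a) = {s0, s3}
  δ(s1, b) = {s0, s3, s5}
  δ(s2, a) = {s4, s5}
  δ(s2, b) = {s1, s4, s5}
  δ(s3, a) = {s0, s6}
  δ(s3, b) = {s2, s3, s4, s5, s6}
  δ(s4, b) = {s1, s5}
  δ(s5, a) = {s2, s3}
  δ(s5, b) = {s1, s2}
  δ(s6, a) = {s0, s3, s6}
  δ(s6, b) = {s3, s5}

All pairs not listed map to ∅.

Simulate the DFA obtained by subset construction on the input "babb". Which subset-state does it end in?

Start: {s0}.
δ(s0,b) = {s0}.
Union: {s0}.
After b: {s0}.
δ(s0,a) = {s0, s4}.
Union: {s0, s4}.
After a: {s0, s4}.
δ(s0,b) = {s0}; δ(s4,b) = {s1, s5}.
Union: {s0, s1, s5}.
After b: {s0, s1, s5}.
δ(s0,b) = {s0}; δ(s1,b) = {s0, s3, s5}; δ(s5,b) = {s1, s2}.
Union: {s0, s1, s2, s3, s5}.
After b: {s0, s1, s2, s3, s5}.

{s0, s1, s2, s3, s5}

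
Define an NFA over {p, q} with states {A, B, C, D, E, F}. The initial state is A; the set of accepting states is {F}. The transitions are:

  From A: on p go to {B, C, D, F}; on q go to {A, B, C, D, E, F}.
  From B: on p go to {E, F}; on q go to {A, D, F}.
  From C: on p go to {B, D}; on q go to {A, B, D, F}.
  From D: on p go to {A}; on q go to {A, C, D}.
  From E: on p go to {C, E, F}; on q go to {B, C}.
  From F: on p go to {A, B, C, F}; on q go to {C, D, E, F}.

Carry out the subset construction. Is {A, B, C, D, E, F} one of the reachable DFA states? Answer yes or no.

yes

Start state of the DFA: {A}.
{A} --p--> {B, C, D, F}  [new]
{A} --q--> {A, B, C, D, E, F}  [new]
{B, C, D, F} --p--> {A, B, C, D, E, F}  [seen]
{B, C, D, F} --q--> {A, B, C, D, E, F}  [seen]
{A, B, C, D, E, F} --p--> {A, B, C, D, E, F}  [seen]
{A, B, C, D, E, F} --q--> {A, B, C, D, E, F}  [seen]
Reachable DFA states: {A}, {B, C, D, F}, {A, B, C, D, E, F}.
{A, B, C, D, E, F} is among them.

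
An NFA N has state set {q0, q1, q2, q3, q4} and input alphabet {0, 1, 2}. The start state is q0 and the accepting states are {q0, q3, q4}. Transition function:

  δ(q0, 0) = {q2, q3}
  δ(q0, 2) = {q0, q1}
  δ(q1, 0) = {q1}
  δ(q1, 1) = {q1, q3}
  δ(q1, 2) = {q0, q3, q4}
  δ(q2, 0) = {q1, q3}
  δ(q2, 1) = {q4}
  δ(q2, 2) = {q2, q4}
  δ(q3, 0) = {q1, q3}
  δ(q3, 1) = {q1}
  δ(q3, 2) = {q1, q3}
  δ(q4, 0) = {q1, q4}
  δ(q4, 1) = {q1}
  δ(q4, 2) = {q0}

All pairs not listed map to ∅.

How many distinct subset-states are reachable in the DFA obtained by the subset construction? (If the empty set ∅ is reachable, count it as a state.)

Start state of the DFA: {q0}.
{q0} --0--> {q2, q3}  [new]
{q0} --1--> ∅  [new]
{q0} --2--> {q0, q1}  [new]
{q2, q3} --0--> {q1, q3}  [new]
{q2, q3} --1--> {q1, q4}  [new]
{q2, q3} --2--> {q1, q2, q3, q4}  [new]
∅ --0--> ∅  [seen]
∅ --1--> ∅  [seen]
∅ --2--> ∅  [seen]
{q0, q1} --0--> {q1, q2, q3}  [new]
{q0, q1} --1--> {q1, q3}  [seen]
{q0, q1} --2--> {q0, q1, q3, q4}  [new]
{q1, q3} --0--> {q1, q3}  [seen]
{q1, q3} --1--> {q1, q3}  [seen]
{q1, q3} --2--> {q0, q1, q3, q4}  [seen]
{q1, q4} --0--> {q1, q4}  [seen]
{q1, q4} --1--> {q1, q3}  [seen]
{q1, q4} --2--> {q0, q3, q4}  [new]
{q1, q2, q3, q4} --0--> {q1, q3, q4}  [new]
{q1, q2, q3, q4} --1--> {q1, q3, q4}  [seen]
{q1, q2, q3, q4} --2--> {q0, q1, q2, q3, q4}  [new]
{q1, q2, q3} --0--> {q1, q3}  [seen]
{q1, q2, q3} --1--> {q1, q3, q4}  [seen]
{q1, q2, q3} --2--> {q0, q1, q2, q3, q4}  [seen]
{q0, q1, q3, q4} --0--> {q1, q2, q3, q4}  [seen]
{q0, q1, q3, q4} --1--> {q1, q3}  [seen]
{q0, q1, q3, q4} --2--> {q0, q1, q3, q4}  [seen]
{q0, q3, q4} --0--> {q1, q2, q3, q4}  [seen]
{q0, q3, q4} --1--> {q1}  [new]
{q0, q3, q4} --2--> {q0, q1, q3}  [new]
{q1, q3, q4} --0--> {q1, q3, q4}  [seen]
{q1, q3, q4} --1--> {q1, q3}  [seen]
{q1, q3, q4} --2--> {q0, q1, q3, q4}  [seen]
{q0, q1, q2, q3, q4} --0--> {q1, q2, q3, q4}  [seen]
{q0, q1, q2, q3, q4} --1--> {q1, q3, q4}  [seen]
{q0, q1, q2, q3, q4} --2--> {q0, q1, q2, q3, q4}  [seen]
{q1} --0--> {q1}  [seen]
{q1} --1--> {q1, q3}  [seen]
{q1} --2--> {q0, q3, q4}  [seen]
{q0, q1, q3} --0--> {q1, q2, q3}  [seen]
{q0, q1, q3} --1--> {q1, q3}  [seen]
{q0, q1, q3} --2--> {q0, q1, q3, q4}  [seen]
Reachable DFA states: {q0}, {q2, q3}, ∅, {q0, q1}, {q1, q3}, {q1, q4}, {q1, q2, q3, q4}, {q1, q2, q3}, {q0, q1, q3, q4}, {q0, q3, q4}, {q1, q3, q4}, {q0, q1, q2, q3, q4}, {q1}, {q0, q1, q3}.

14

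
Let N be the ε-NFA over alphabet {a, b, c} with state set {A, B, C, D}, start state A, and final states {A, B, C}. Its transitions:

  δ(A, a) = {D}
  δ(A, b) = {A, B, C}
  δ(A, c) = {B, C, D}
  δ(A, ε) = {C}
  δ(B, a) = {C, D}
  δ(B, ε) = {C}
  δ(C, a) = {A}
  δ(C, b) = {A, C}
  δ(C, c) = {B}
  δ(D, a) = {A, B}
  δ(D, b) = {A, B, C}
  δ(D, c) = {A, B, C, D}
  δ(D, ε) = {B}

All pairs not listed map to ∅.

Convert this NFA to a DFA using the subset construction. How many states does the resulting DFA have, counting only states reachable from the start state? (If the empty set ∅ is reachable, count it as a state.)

Start state of the DFA: {A, C} (ε-closure of the NFA start).
{A, C} --a--> {A, B, C, D}  [new]
{A, C} --b--> {A, B, C}  [new]
{A, C} --c--> {B, C, D}  [new]
{A, B, C, D} --a--> {A, B, C, D}  [seen]
{A, B, C, D} --b--> {A, B, C}  [seen]
{A, B, C, D} --c--> {A, B, C, D}  [seen]
{A, B, C} --a--> {A, B, C, D}  [seen]
{A, B, C} --b--> {A, B, C}  [seen]
{A, B, C} --c--> {B, C, D}  [seen]
{B, C, D} --a--> {A, B, C, D}  [seen]
{B, C, D} --b--> {A, B, C}  [seen]
{B, C, D} --c--> {A, B, C, D}  [seen]
Reachable DFA states: {A, C}, {A, B, C, D}, {A, B, C}, {B, C, D}.

4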